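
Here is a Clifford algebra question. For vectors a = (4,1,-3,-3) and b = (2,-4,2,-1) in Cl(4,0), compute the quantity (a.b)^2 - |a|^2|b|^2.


a . b = 4*2 + 1*(-4) + (-3)*2 + (-3)*(-1)
= 8 + (-4) + (-6) + 3 = 1
|a|^2 = 4^2 + 1^2 + (-3)^2 + (-3)^2 = 35
|b|^2 = 2^2 + (-4)^2 + 2^2 + (-1)^2 = 25
(a.b)^2 = 1^2 = 1
|a|^2 * |b|^2 = 35 * 25 = 875
Result = 1 - 875 = -874


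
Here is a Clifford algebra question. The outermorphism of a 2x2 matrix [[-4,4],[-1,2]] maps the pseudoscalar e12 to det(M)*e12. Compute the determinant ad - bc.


The outermorphism of a linear map f sends e1^e2 to f(e1)^f(e2).
f(e1) = -4*e1 - 1*e2
f(e2) = 4*e1 + 2*e2
f(e1) ^ f(e2) = (-4*e1 - 1*e2) ^ (4*e1 + 2*e2)
= (-4)*2*e12 + (-1)*4*e21
= (-8 - (-4))*e12
= -4*e12
Coefficient = -4


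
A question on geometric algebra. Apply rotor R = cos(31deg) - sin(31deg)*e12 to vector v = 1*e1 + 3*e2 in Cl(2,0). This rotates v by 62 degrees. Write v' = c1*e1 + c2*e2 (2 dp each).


Rotor R = cos(31deg) - sin(31deg)*e12
Rotation angle theta = 2 * 31 = 62 degrees
v' = R*v*~R rotates v by theta.
cos(62deg) = 0.4695, sin(62deg) = 0.8829
v'_1 = 1*cos(62deg) - 3*sin(62deg)
= 1*0.4695 - 3*0.8829
= -2.18
v'_2 = 1*sin(62deg) + 3*cos(62deg)
= 1*0.8829 + 3*0.4695
= 2.29
v' = -2.18*e1 + 2.29*e2


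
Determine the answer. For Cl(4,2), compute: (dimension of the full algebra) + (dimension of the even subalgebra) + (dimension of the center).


n = 4 + 2 = 6
Total dim = 2^6 = 64
Even subalgebra dim = 2^5 = 32
n is even, so center dim = 1
Sum = 64 + 32 + 1 = 97


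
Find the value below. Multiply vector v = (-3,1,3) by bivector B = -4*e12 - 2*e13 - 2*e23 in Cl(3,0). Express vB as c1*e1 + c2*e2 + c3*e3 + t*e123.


vB has grade-1 (vector) and grade-3 (trivector) parts: vB = (v _| B) + (v ^ B).
Vector part <vB>_1:
  e1: -v2*b12 - v3*b13 = -(1)*(-4) - (3)*(-2) = 10
  e2: v1*b12 - v3*b23 = (-3)*(-4) - (3)*(-2) = 18
  e3: v1*b13 + v2*b23 = (-3)*(-2) + (1)*(-2) = 4
Trivector part <vB>_3:
  e123: v1*b23 - v2*b13 + v3*b12 = (-3)*(-2) - (1)*(-2) + (3)*(-4) = -4
vB = 10*e1 + 18*e2 + 4*e3 - 4*e123


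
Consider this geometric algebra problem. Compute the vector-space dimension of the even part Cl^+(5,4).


Even subalgebra dimension = 2^(n-1)
n = 5 + 4 = 9
2^(9 - 1) = 2^8 = 256
Verification: sum of C(9,k) for even k = 1 + 36 + 126 + 84 + 9 = 256
Result = 256


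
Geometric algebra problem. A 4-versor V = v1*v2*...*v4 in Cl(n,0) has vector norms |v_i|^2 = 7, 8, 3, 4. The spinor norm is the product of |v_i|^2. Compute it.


Spinor norm N(V) = |v1|^2 * |v2|^2 * ... * |v4|^2
= 7 * 8 * 3 * 4
Running product: 7, 56, 168, 672
N(V) = 672


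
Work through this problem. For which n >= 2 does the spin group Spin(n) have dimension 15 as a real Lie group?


dim Spin(n) = dim so(n) = n(n-1)/2.
Solve n(n-1)/2 = 15, i.e. n^2 - n - 30 = 0.
Discriminant = 1 + 8*15 = 121
n = (1 + sqrt(121))/2 = (1 + 11)/2 = 6


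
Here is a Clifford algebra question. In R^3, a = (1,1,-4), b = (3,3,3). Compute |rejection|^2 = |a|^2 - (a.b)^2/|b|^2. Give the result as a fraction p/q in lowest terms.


|a|^2 = 1^2 + 1^2 + (-4)^2 = 18
|b|^2 = 3^2 + 3^2 + 3^2 = 27
a . b = 1*3 + 1*3 + (-4)*3 = -6
(a.b)^2 = (-6)^2 = 36
|rej|^2 = 18 - 36/27
= (486 - 36)/27
= 450/27
In lowest terms: 50/3


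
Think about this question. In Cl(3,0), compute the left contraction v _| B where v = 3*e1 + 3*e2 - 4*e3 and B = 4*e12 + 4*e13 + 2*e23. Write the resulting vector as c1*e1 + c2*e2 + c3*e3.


Left contraction v _| B = <vB>_1 (grade-1 part of the geometric product vB).
Using e1_|e12 = e2, e2_|e12 = -e1, e1_|e13 = e3, e3_|e13 = -e1, e2_|e23 = e3, e3_|e23 = -e2:
e1 coeff: -v2*b12 - v3*b13 = -(3)*(4) - (-4)*(4) = 4
e2 coeff: v1*b12 - v3*b23 = (3)*(4) - (-4)*(2) = 20
e3 coeff: v1*b13 + v2*b23 = (3)*(4) + (3)*(2) = 18
v _| B = 4*e1 + 20*e2 + 18*e3


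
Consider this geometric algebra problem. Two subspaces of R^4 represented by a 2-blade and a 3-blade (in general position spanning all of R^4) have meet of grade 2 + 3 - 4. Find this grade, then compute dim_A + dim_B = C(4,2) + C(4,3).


Meet grade = grade(A) + grade(B) - n
= 2 + 3 - 4 = 1
C(4,2) = 6
C(4,3) = 4
dim_A + dim_B = 6 + 4 = 10


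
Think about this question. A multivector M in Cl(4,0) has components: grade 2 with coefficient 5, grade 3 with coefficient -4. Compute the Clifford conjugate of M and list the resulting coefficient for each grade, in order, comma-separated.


Clifford conjugate sign for grade k: (-1)^(k(k+1)/2)
Grade 2: (-1)^(2*3/2) = (-1)^3 = -1, coeff 5 -> -5
Grade 3: (-1)^(3*4/2) = (-1)^6 = 1, coeff -4 -> -4
Conjugated coefficients: -5, -4


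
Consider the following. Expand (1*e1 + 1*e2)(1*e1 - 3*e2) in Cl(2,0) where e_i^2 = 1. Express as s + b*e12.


Expand: (1*e1 + 1*e2)(1*e1 - 3*e2)
= 1*1*e1e1 + 1*(-3)*e1e2 + 1*1*e2e1 + 1*(-3)*e2e2
Using e1^2 = e2^2 = 1, e2e1 = -e1e2:
Scalar part s = 1*1 + 1*(-3) = 1 + (-3) = -2
Bivector part b = 1*(-3) - 1*1 = -3 - 1 = -4
uv = -2 - 4*e12


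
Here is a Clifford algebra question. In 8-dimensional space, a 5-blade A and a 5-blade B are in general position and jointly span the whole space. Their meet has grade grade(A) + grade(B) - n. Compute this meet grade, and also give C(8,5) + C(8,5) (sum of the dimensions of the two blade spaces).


Meet grade = grade(A) + grade(B) - n
= 5 + 5 - 8 = 2
C(8,5) = 56
C(8,5) = 56
dim_A + dim_B = 56 + 56 = 112


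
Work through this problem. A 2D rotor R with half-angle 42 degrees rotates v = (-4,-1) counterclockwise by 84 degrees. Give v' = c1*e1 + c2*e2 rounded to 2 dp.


Rotor R = cos(42deg) - sin(42deg)*e12
Rotation angle theta = 2 * 42 = 84 degrees
v' = R*v*~R rotates v by theta.
cos(84deg) = 0.1045, sin(84deg) = 0.9945
v'_1 = -4*cos(84deg) - (-1)*sin(84deg)
= -4*0.1045 - (-1)*0.9945
= 0.58
v'_2 = -4*sin(84deg) + (-1)*cos(84deg)
= -4*0.9945 + (-1)*0.1045
= -4.08
v' = 0.58*e1 - 4.08*e2


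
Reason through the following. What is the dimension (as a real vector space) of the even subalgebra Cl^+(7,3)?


Even subalgebra dimension = 2^(n-1)
n = 7 + 3 = 10
2^(10 - 1) = 2^9 = 512
Verification: sum of C(10,k) for even k = 1 + 45 + 210 + 210 + 45 + 1 = 512
Result = 512


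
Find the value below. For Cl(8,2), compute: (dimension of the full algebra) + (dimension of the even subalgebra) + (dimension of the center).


n = 8 + 2 = 10
Total dim = 2^10 = 1024
Even subalgebra dim = 2^9 = 512
n is even, so center dim = 1
Sum = 1024 + 512 + 1 = 1537


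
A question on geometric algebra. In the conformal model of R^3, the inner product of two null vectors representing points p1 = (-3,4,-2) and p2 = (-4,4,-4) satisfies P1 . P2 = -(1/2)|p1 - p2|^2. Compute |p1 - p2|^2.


p1 - p2 = (1, 0, 2)
|p1 - p2|^2 = 1^2 + 0^2 + 2^2
= 1 + 0 + 4
= 5


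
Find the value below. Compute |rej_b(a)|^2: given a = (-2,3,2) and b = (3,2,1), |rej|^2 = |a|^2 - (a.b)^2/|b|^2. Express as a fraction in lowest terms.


|a|^2 = (-2)^2 + 3^2 + 2^2 = 17
|b|^2 = 3^2 + 2^2 + 1^2 = 14
a . b = (-2)*3 + 3*2 + 2*1 = 2
(a.b)^2 = 2^2 = 4
|rej|^2 = 17 - 4/14
= (238 - 4)/14
= 234/14
In lowest terms: 117/7


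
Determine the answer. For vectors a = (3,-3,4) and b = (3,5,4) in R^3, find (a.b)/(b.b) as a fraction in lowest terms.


Projection coefficient = (a . b) / (b . b)
a . b = 3*3 + (-3)*5 + 4*4
= 9 + (-15) + 16 = 10
b . b = 3^2 + 5^2 + 4^2
= 9 + 25 + 16 = 50
Coefficient = 10/50
In lowest terms: 1/5


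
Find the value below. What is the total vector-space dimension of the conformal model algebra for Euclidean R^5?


The conformal model of R^5 uses Cl(6,1): the 5 Euclidean generators plus two extra orthogonal generators e+ (e+^2 = +1) and e- (e-^2 = -1), from which the null vectors e0, einf are built.
Number of generators m = 5 + 2 = 7.
dim Cl(p,q) = 2^m = 2^7 = 128


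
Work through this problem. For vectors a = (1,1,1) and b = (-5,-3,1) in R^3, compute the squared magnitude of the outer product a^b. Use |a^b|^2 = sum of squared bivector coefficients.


a wedge b = (a1*b2 - a2*b1)*e12 + (a1*b3 - a3*b1)*e13 + (a2*b3 - a3*b2)*e23
e12 coeff: 1*(-3) - 1*(-5) = -3 - (-5) = 2
e13 coeff: 1*1 - 1*(-5) = 1 - (-5) = 6
e23 coeff: 1*1 - 1*(-3) = 1 - (-3) = 4
|a wedge b|^2 = 2^2 + 6^2 + 4^2
= 4 + 36 + 16
= 56


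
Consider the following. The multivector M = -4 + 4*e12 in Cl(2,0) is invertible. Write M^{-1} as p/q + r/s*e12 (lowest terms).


M = -4 + 4*e12, where e12^2 = -1.
Since M commutes with its reverse ~M = a - b*e12, M * ~M = a^2 - b^2*e12^2 = a^2 + b^2.
So M^{-1} = ~M / (a^2 + b^2) = (a - b*e12)/(a^2 + b^2).
a^2 + b^2 = 16 + 16 = 32
Scalar part = -4/32 = -1/8
Bivector coeff = -4/32 = -1/8
M^{-1} = -1/8 - 1/8*e12


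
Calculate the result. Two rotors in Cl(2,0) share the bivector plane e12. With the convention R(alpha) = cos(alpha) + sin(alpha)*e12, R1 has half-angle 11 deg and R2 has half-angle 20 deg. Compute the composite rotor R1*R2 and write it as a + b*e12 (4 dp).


Same-plane rotors commute and their half-angles add:
R1*R2 = cos(a1 + a2) + sin(a1 + a2)*e12.
a1 + a2 = 11 + 20 = 31 deg
cos(31 deg) = 0.8572
sin(31 deg) = 0.5150
R1*R2 = 0.8572 + 0.5150*e12


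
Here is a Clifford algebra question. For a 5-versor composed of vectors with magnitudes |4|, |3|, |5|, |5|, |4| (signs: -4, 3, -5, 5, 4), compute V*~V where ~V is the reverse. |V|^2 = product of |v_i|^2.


Each vector v_i has |v_i|^2 = s_i^2
Squared scales: (-4)^2 = 16, 3^2 = 9, (-5)^2 = 25, 5^2 = 25, 4^2 = 16
|V|^2 = 16 * 9 * 25 * 25 * 16
= 1440000


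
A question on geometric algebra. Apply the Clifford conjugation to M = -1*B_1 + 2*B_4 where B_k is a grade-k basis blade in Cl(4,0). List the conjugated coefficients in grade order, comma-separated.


Clifford conjugate sign for grade k: (-1)^(k(k+1)/2)
Grade 1: (-1)^(1*2/2) = (-1)^1 = -1, coeff -1 -> 1
Grade 4: (-1)^(4*5/2) = (-1)^10 = 1, coeff 2 -> 2
Conjugated coefficients: 1, 2


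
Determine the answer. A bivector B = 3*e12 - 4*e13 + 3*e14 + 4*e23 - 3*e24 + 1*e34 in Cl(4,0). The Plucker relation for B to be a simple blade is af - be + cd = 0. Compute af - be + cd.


Plucker relation: af - be + cd
a*f = 3*1 = 3
b*e = (-4)*(-3) = 12
c*d = 3*4 = 12
af - be + cd = 3 - 12 + 12
= 3


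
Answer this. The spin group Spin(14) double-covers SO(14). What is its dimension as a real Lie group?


Spin(n) double-covers SO(n); both have Lie algebra so(n) of dimension n(n-1)/2.
n = 14
n(n-1) = 14 * 13 = 182
dim Spin(14) = 182/2 = 91


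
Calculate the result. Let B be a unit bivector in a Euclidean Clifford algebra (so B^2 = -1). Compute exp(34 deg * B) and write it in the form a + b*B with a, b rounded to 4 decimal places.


For a unit bivector B with B^2 = -1, the exponential series gives
e^(theta*B) = cos(theta) + sin(theta)*B (the GA analogue of Euler's formula).
theta = 34 degrees = 0.593412 rad
cos(34 deg) = 0.8290
sin(34 deg) = 0.5592
exp(theta*B) = 0.8290 + 0.5592*B


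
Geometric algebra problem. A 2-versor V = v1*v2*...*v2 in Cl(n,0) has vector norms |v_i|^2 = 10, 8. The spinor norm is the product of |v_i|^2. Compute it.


Spinor norm N(V) = |v1|^2 * |v2|^2 * ... * |v2|^2
= 10 * 8
Running product: 10, 80
N(V) = 80


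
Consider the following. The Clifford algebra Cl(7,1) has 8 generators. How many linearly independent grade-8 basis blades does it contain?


Number of grade-k basis blades in Cl(p,q) with n = p + q is C(n, k).
n = 7 + 1 = 8
C(8, 8) = 8! / (8! * 0!)
= 40320 / (40320 * 1)
= 1


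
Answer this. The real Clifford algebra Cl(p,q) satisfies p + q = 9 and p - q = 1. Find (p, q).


We need p + q = 9 and p - q = 1.
Adding: 2p = 9 + 1 = 10, so p = 5.
Then q = 9 - 5 = 4.
(p, q) = (5, 4)


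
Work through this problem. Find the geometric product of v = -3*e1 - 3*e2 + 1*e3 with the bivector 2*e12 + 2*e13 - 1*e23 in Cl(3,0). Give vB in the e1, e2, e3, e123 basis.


vB has grade-1 (vector) and grade-3 (trivector) parts: vB = (v _| B) + (v ^ B).
Vector part <vB>_1:
  e1: -v2*b12 - v3*b13 = -(-3)*(2) - (1)*(2) = 4
  e2: v1*b12 - v3*b23 = (-3)*(2) - (1)*(-1) = -5
  e3: v1*b13 + v2*b23 = (-3)*(2) + (-3)*(-1) = -3
Trivector part <vB>_3:
  e123: v1*b23 - v2*b13 + v3*b12 = (-3)*(-1) - (-3)*(2) + (1)*(2) = 11
vB = 4*e1 - 5*e2 - 3*e3 + 11*e123


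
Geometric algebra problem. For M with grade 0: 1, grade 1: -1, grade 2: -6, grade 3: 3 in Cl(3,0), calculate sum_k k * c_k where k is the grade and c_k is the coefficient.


Grade-weighted sum = sum of grade_k * coefficient_k
0*1 = 0
1*(-1) = -1
2*(-6) = -12
3*3 = 9
Total = 0 + (-1) + (-12) + 9 = -4


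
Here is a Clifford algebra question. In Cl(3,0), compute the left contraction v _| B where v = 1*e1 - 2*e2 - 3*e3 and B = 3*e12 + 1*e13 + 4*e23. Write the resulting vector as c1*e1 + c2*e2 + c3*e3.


Left contraction v _| B = <vB>_1 (grade-1 part of the geometric product vB).
Using e1_|e12 = e2, e2_|e12 = -e1, e1_|e13 = e3, e3_|e13 = -e1, e2_|e23 = e3, e3_|e23 = -e2:
e1 coeff: -v2*b12 - v3*b13 = -(-2)*(3) - (-3)*(1) = 9
e2 coeff: v1*b12 - v3*b23 = (1)*(3) - (-3)*(4) = 15
e3 coeff: v1*b13 + v2*b23 = (1)*(1) + (-2)*(4) = -7
v _| B = 9*e1 + 15*e2 - 7*e3


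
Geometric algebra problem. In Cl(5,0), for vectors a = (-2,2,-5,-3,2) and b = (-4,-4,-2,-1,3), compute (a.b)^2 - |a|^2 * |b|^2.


a . b = (-2)*(-4) + 2*(-4) + (-5)*(-2) + (-3)*(-1) + 2*3
= 8 + (-8) + 10 + 3 + 6 = 19
|a|^2 = (-2)^2 + 2^2 + (-5)^2 + (-3)^2 + 2^2 = 46
|b|^2 = (-4)^2 + (-4)^2 + (-2)^2 + (-1)^2 + 3^2 = 46
(a.b)^2 = 19^2 = 361
|a|^2 * |b|^2 = 46 * 46 = 2116
Result = 361 - 2116 = -1755


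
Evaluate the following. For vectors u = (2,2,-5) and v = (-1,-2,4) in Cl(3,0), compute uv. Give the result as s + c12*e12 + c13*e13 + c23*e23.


In Cl(3,0): e_i^2 = 1, e_ie_j = -e_je_i for i != j.
Scalar part = u . v = 2*(-1) + 2*(-2) + (-5)*4
= -2 + (-4) + (-20) = -26
e12 coeff = 2*(-2) - 2*(-1) = -4 - (-2) = -2
e13 coeff = 2*4 - (-5)*(-1) = 8 - 5 = 3
e23 coeff = 2*4 - (-5)*(-2) = 8 - 10 = -2
uv = -26 - 2*e12 + 3*e13 - 2*e23


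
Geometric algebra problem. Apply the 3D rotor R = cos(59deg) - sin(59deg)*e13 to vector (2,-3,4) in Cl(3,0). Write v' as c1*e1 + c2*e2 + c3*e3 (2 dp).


Rotor R = cos(59deg) - sin(59deg)*e13
Rotation angle theta = 2 * 59 = 118 degrees in the e13 plane (e1 -> e3).
The component perpendicular to the plane (e2) is invariant: v'_2 = v2 = -3.00
cos(118deg) = -0.4695, sin(118deg) = 0.8829
v'_1 = v1*cos(theta) - v3*sin(theta) = 2*(-0.4695) - 4*0.8829 = -4.47
v'_3 = v1*sin(theta) + v3*cos(theta) = 2*0.8829 + 4*(-0.4695) = -0.11
v' = -4.47*e1 - 3.00*e2 - 0.11*e3


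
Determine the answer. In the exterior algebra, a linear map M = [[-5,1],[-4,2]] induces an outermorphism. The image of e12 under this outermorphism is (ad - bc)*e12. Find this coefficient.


The outermorphism of a linear map f sends e1^e2 to f(e1)^f(e2).
f(e1) = -5*e1 - 4*e2
f(e2) = 1*e1 + 2*e2
f(e1) ^ f(e2) = (-5*e1 - 4*e2) ^ (1*e1 + 2*e2)
= (-5)*2*e12 + (-4)*1*e21
= (-10 - (-4))*e12
= -6*e12
Coefficient = -6


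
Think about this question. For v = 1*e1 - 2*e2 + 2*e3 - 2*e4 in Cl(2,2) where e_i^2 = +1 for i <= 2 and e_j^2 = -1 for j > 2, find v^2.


v^2 = sum of c_i^2 * e_i^2
Positive signature terms (e_i^2 = +1): 1^2 + (-2)^2 = 5
Negative signature terms (e_j^2 = -1): 2^2 + (-2)^2 = 8
v^2 = 5 - 8 = -3


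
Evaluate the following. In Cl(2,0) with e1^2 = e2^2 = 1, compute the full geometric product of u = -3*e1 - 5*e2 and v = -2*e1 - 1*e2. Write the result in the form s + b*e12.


Expand: (-3*e1 - 5*e2)(-2*e1 - 1*e2)
= (-3)*(-2)*e1e1 + (-3)*(-1)*e1e2 + (-5)*(-2)*e2e1 + (-5)*(-1)*e2e2
Using e1^2 = e2^2 = 1, e2e1 = -e1e2:
Scalar part s = (-3)*(-2) + (-5)*(-1) = 6 + 5 = 11
Bivector part b = (-3)*(-1) - (-5)*(-2) = 3 - 10 = -7
uv = 11 - 7*e12


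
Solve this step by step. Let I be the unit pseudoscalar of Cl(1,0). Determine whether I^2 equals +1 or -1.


The pseudoscalar I = e1...e_n (product of all n generators) of Cl(p,q) satisfies I^2 = (-1)^(q + n(n-1)/2).
p = 1, q = 0, n = p + q = 1
n(n-1)/2 = 1 * 0 / 2 = 0
Exponent = q + n(n-1)/2 = 0 + 0 = 0
I^2 = (-1)^0 = +1


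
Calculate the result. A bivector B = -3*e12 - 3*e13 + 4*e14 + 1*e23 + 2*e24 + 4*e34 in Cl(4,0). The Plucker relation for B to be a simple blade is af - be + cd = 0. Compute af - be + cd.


Plucker relation: af - be + cd
a*f = (-3)*4 = -12
b*e = (-3)*2 = -6
c*d = 4*1 = 4
af - be + cd = -12 - (-6) + 4
= -2


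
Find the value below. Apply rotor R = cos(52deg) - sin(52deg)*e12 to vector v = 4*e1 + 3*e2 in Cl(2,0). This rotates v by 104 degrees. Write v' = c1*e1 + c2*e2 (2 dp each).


Rotor R = cos(52deg) - sin(52deg)*e12
Rotation angle theta = 2 * 52 = 104 degrees
v' = R*v*~R rotates v by theta.
cos(104deg) = -0.2419, sin(104deg) = 0.9703
v'_1 = 4*cos(104deg) - 3*sin(104deg)
= 4*(-0.2419) - 3*0.9703
= -3.88
v'_2 = 4*sin(104deg) + 3*cos(104deg)
= 4*0.9703 + 3*(-0.2419)
= 3.16
v' = -3.88*e1 + 3.16*e2


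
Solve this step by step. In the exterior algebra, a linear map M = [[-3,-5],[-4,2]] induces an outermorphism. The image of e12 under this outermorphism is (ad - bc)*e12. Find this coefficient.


The outermorphism of a linear map f sends e1^e2 to f(e1)^f(e2).
f(e1) = -3*e1 - 4*e2
f(e2) = -5*e1 + 2*e2
f(e1) ^ f(e2) = (-3*e1 - 4*e2) ^ (-5*e1 + 2*e2)
= (-3)*2*e12 + (-4)*(-5)*e21
= (-6 - 20)*e12
= -26*e12
Coefficient = -26


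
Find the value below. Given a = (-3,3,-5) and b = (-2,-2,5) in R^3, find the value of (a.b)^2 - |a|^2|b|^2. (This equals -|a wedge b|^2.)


a . b = (-3)*(-2) + 3*(-2) + (-5)*5
= 6 + (-6) + (-25) = -25
|a|^2 = (-3)^2 + 3^2 + (-5)^2 = 43
|b|^2 = (-2)^2 + (-2)^2 + 5^2 = 33
(a.b)^2 = (-25)^2 = 625
|a|^2 * |b|^2 = 43 * 33 = 1419
Result = 625 - 1419 = -794


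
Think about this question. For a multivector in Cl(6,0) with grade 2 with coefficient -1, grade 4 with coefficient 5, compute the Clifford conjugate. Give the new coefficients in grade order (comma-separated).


Clifford conjugate sign for grade k: (-1)^(k(k+1)/2)
Grade 2: (-1)^(2*3/2) = (-1)^3 = -1, coeff -1 -> 1
Grade 4: (-1)^(4*5/2) = (-1)^10 = 1, coeff 5 -> 5
Conjugated coefficients: 1, 5


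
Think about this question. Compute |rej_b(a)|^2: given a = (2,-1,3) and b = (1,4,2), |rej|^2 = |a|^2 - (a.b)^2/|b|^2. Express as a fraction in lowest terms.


|a|^2 = 2^2 + (-1)^2 + 3^2 = 14
|b|^2 = 1^2 + 4^2 + 2^2 = 21
a . b = 2*1 + (-1)*4 + 3*2 = 4
(a.b)^2 = 4^2 = 16
|rej|^2 = 14 - 16/21
= (294 - 16)/21
= 278/21
In lowest terms: 278/21


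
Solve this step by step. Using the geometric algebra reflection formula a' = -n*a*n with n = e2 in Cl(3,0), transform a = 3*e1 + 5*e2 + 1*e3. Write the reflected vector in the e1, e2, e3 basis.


Reflection formula: a' = -n*a*n, with n = e2 (unit vector, n^2 = 1).
For reflection through hyperplane perp to e2:
The component along e2 flips sign, others stay.
a = (3, 5, 1)
a' = (3, -5, 1)
a' = 3*e1 - 5*e2 + 1*e3


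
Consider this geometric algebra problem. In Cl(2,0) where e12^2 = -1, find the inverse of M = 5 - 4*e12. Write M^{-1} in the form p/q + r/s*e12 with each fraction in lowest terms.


M = 5 - 4*e12, where e12^2 = -1.
Since M commutes with its reverse ~M = a - b*e12, M * ~M = a^2 - b^2*e12^2 = a^2 + b^2.
So M^{-1} = ~M / (a^2 + b^2) = (a - b*e12)/(a^2 + b^2).
a^2 + b^2 = 25 + 16 = 41
Scalar part = 5/41 = 5/41
Bivector coeff = 4/41 = 4/41
M^{-1} = 5/41 + 4/41*e12


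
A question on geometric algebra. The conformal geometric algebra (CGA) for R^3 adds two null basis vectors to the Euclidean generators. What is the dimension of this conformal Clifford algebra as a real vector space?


The conformal model of R^3 uses Cl(4,1): the 3 Euclidean generators plus two extra orthogonal generators e+ (e+^2 = +1) and e- (e-^2 = -1), from which the null vectors e0, einf are built.
Number of generators m = 3 + 2 = 5.
dim Cl(p,q) = 2^m = 2^5 = 32


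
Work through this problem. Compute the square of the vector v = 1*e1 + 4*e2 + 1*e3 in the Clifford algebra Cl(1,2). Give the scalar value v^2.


v^2 = sum of c_i^2 * e_i^2
Positive signature terms (e_i^2 = +1): 1^2 = 1
Negative signature terms (e_j^2 = -1): 4^2 + 1^2 = 17
v^2 = 1 - 17 = -16


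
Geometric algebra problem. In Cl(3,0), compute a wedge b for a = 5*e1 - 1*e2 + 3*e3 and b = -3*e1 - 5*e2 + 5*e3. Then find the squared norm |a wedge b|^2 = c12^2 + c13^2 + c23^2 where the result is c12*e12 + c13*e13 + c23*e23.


a wedge b = (a1*b2 - a2*b1)*e12 + (a1*b3 - a3*b1)*e13 + (a2*b3 - a3*b2)*e23
e12 coeff: 5*(-5) - (-1)*(-3) = -25 - 3 = -28
e13 coeff: 5*5 - 3*(-3) = 25 - (-9) = 34
e23 coeff: (-1)*5 - 3*(-5) = -5 - (-15) = 10
|a wedge b|^2 = (-28)^2 + 34^2 + 10^2
= 784 + 1156 + 100
= 2040


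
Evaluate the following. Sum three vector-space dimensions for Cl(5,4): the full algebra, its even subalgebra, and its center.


n = 5 + 4 = 9
Total dim = 2^9 = 512
Even subalgebra dim = 2^8 = 256
n is odd, so center dim = 2
Sum = 512 + 256 + 2 = 770


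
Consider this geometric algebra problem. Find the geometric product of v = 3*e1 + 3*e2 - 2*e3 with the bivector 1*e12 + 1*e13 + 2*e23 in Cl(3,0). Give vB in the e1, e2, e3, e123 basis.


vB has grade-1 (vector) and grade-3 (trivector) parts: vB = (v _| B) + (v ^ B).
Vector part <vB>_1:
  e1: -v2*b12 - v3*b13 = -(3)*(1) - (-2)*(1) = -1
  e2: v1*b12 - v3*b23 = (3)*(1) - (-2)*(2) = 7
  e3: v1*b13 + v2*b23 = (3)*(1) + (3)*(2) = 9
Trivector part <vB>_3:
  e123: v1*b23 - v2*b13 + v3*b12 = (3)*(2) - (3)*(1) + (-2)*(1) = 1
vB = -1*e1 + 7*e2 + 9*e3 + 1*e123


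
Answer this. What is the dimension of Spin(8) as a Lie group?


Spin(n) double-covers SO(n); both have Lie algebra so(n) of dimension n(n-1)/2.
n = 8
n(n-1) = 8 * 7 = 56
dim Spin(8) = 56/2 = 28


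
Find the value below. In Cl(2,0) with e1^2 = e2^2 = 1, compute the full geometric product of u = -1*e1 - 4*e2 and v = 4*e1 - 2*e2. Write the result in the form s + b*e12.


Expand: (-1*e1 - 4*e2)(4*e1 - 2*e2)
= (-1)*4*e1e1 + (-1)*(-2)*e1e2 + (-4)*4*e2e1 + (-4)*(-2)*e2e2
Using e1^2 = e2^2 = 1, e2e1 = -e1e2:
Scalar part s = (-1)*4 + (-4)*(-2) = -4 + 8 = 4
Bivector part b = (-1)*(-2) - (-4)*4 = 2 - (-16) = 18
uv = 4 + 18*e12


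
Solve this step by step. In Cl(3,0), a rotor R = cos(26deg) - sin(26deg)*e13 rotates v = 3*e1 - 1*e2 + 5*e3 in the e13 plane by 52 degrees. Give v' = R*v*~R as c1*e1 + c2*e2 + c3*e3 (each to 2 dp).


Rotor R = cos(26deg) - sin(26deg)*e13
Rotation angle theta = 2 * 26 = 52 degrees in the e13 plane (e1 -> e3).
The component perpendicular to the plane (e2) is invariant: v'_2 = v2 = -1.00
cos(52deg) = 0.6157, sin(52deg) = 0.7880
v'_1 = v1*cos(theta) - v3*sin(theta) = 3*0.6157 - 5*0.7880 = -2.09
v'_3 = v1*sin(theta) + v3*cos(theta) = 3*0.7880 + 5*0.6157 = 5.44
v' = -2.09*e1 - 1.00*e2 + 5.44*e3


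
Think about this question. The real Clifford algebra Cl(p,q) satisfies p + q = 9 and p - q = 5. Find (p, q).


We need p + q = 9 and p - q = 5.
Adding: 2p = 9 + 5 = 14, so p = 7.
Then q = 9 - 7 = 2.
(p, q) = (7, 2)


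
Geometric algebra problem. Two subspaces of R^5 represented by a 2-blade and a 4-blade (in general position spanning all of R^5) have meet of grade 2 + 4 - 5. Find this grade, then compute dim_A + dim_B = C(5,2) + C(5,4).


Meet grade = grade(A) + grade(B) - n
= 2 + 4 - 5 = 1
C(5,2) = 10
C(5,4) = 5
dim_A + dim_B = 10 + 5 = 15


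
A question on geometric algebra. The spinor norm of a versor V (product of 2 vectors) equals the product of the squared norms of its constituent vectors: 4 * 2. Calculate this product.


Spinor norm N(V) = |v1|^2 * |v2|^2 * ... * |v2|^2
= 4 * 2
Running product: 4, 8
N(V) = 8


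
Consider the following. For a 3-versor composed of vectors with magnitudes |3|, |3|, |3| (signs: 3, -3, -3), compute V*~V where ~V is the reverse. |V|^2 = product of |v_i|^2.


Each vector v_i has |v_i|^2 = s_i^2
Squared scales: 3^2 = 9, (-3)^2 = 9, (-3)^2 = 9
|V|^2 = 9 * 9 * 9
= 729


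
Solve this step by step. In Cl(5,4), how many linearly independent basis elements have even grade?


Even subalgebra dimension = 2^(n-1)
n = 5 + 4 = 9
2^(9 - 1) = 2^8 = 256
Verification: sum of C(9,k) for even k = 1 + 36 + 126 + 84 + 9 = 256
Result = 256


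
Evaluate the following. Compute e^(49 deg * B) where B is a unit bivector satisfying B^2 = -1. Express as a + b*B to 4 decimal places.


For a unit bivector B with B^2 = -1, the exponential series gives
e^(theta*B) = cos(theta) + sin(theta)*B (the GA analogue of Euler's formula).
theta = 49 degrees = 0.855211 rad
cos(49 deg) = 0.6561
sin(49 deg) = 0.7547
exp(theta*B) = 0.6561 + 0.7547*B


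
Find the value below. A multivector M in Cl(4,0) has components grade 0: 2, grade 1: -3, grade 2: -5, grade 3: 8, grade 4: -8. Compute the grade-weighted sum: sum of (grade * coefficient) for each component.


Grade-weighted sum = sum of grade_k * coefficient_k
0*2 = 0
1*(-3) = -3
2*(-5) = -10
3*8 = 24
4*(-8) = -32
Total = 0 + (-3) + (-10) + 24 + (-32) = -21


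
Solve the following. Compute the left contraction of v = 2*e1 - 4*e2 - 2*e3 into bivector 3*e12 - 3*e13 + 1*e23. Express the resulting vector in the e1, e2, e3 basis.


Left contraction v _| B = <vB>_1 (grade-1 part of the geometric product vB).
Using e1_|e12 = e2, e2_|e12 = -e1, e1_|e13 = e3, e3_|e13 = -e1, e2_|e23 = e3, e3_|e23 = -e2:
e1 coeff: -v2*b12 - v3*b13 = -(-4)*(3) - (-2)*(-3) = 6
e2 coeff: v1*b12 - v3*b23 = (2)*(3) - (-2)*(1) = 8
e3 coeff: v1*b13 + v2*b23 = (2)*(-3) + (-4)*(1) = -10
v _| B = 6*e1 + 8*e2 - 10*e3


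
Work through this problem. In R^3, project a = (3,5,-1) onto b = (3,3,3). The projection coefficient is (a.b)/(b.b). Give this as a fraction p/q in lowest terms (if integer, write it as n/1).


Projection coefficient = (a . b) / (b . b)
a . b = 3*3 + 5*3 + (-1)*3
= 9 + 15 + (-3) = 21
b . b = 3^2 + 3^2 + 3^2
= 9 + 9 + 9 = 27
Coefficient = 21/27
In lowest terms: 7/9


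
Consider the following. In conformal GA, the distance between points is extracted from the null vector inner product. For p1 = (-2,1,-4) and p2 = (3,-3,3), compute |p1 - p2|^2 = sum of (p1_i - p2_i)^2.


p1 - p2 = (-5, 4, -7)
|p1 - p2|^2 = (-5)^2 + 4^2 + (-7)^2
= 25 + 16 + 49
= 90


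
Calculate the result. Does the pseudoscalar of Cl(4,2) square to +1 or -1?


The pseudoscalar I = e1...e_n (product of all n generators) of Cl(p,q) satisfies I^2 = (-1)^(q + n(n-1)/2).
p = 4, q = 2, n = p + q = 6
n(n-1)/2 = 6 * 5 / 2 = 15
Exponent = q + n(n-1)/2 = 2 + 15 = 17
I^2 = (-1)^17 = -1


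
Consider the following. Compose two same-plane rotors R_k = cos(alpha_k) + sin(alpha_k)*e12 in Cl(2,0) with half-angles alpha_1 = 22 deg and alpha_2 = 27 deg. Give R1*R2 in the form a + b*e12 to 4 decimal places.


Same-plane rotors commute and their half-angles add:
R1*R2 = cos(a1 + a2) + sin(a1 + a2)*e12.
a1 + a2 = 22 + 27 = 49 deg
cos(49 deg) = 0.6561
sin(49 deg) = 0.7547
R1*R2 = 0.6561 + 0.7547*e12


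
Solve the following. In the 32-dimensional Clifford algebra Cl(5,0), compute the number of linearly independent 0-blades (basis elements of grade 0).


Number of grade-k basis blades in Cl(p,q) with n = p + q is C(n, k).
n = 5 + 0 = 5
C(5, 0) = 5! / (0! * 5!)
= 120 / (1 * 120)
= 1


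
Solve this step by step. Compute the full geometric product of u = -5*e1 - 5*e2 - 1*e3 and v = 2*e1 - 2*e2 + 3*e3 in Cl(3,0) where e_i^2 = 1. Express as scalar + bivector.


In Cl(3,0): e_i^2 = 1, e_ie_j = -e_je_i for i != j.
Scalar part = u . v = (-5)*2 + (-5)*(-2) + (-1)*3
= -10 + 10 + (-3) = -3
e12 coeff = (-5)*(-2) - (-5)*2 = 10 - (-10) = 20
e13 coeff = (-5)*3 - (-1)*2 = -15 - (-2) = -13
e23 coeff = (-5)*3 - (-1)*(-2) = -15 - 2 = -17
uv = -3 + 20*e12 - 13*e13 - 17*e23


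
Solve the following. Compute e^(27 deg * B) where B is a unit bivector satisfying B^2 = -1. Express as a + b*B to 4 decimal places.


For a unit bivector B with B^2 = -1, the exponential series gives
e^(theta*B) = cos(theta) + sin(theta)*B (the GA analogue of Euler's formula).
theta = 27 degrees = 0.471239 rad
cos(27 deg) = 0.8910
sin(27 deg) = 0.4540
exp(theta*B) = 0.8910 + 0.4540*B


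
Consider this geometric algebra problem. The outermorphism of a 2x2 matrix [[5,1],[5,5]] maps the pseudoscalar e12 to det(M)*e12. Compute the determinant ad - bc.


The outermorphism of a linear map f sends e1^e2 to f(e1)^f(e2).
f(e1) = 5*e1 + 5*e2
f(e2) = 1*e1 + 5*e2
f(e1) ^ f(e2) = (5*e1 + 5*e2) ^ (1*e1 + 5*e2)
= 5*5*e12 + 5*1*e21
= (25 - 5)*e12
= 20*e12
Coefficient = 20


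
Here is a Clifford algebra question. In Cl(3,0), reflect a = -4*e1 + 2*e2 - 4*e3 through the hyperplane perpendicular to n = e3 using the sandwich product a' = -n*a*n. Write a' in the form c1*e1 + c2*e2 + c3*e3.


Reflection formula: a' = -n*a*n, with n = e3 (unit vector, n^2 = 1).
For reflection through hyperplane perp to e3:
The component along e3 flips sign, others stay.
a = (-4, 2, -4)
a' = (-4, 2, 4)
a' = -4*e1 + 2*e2 + 4*e3


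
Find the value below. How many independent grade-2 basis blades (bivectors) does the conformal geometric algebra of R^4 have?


The conformal model of R^4 uses Cl(5,1) with m = 4 + 2 = 6 generators.
Number of grade-2 blades = C(m, 2) = C(6, 2)
= 6*5/2 = 15


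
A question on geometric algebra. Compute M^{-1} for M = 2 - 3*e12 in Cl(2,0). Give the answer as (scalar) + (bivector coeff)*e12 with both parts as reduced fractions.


M = 2 - 3*e12, where e12^2 = -1.
Since M commutes with its reverse ~M = a - b*e12, M * ~M = a^2 - b^2*e12^2 = a^2 + b^2.
So M^{-1} = ~M / (a^2 + b^2) = (a - b*e12)/(a^2 + b^2).
a^2 + b^2 = 4 + 9 = 13
Scalar part = 2/13 = 2/13
Bivector coeff = 3/13 = 3/13
M^{-1} = 2/13 + 3/13*e12


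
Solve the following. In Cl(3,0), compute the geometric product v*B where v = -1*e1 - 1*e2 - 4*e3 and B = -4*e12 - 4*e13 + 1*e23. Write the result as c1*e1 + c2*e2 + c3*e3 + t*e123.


vB has grade-1 (vector) and grade-3 (trivector) parts: vB = (v _| B) + (v ^ B).
Vector part <vB>_1:
  e1: -v2*b12 - v3*b13 = -(-1)*(-4) - (-4)*(-4) = -20
  e2: v1*b12 - v3*b23 = (-1)*(-4) - (-4)*(1) = 8
  e3: v1*b13 + v2*b23 = (-1)*(-4) + (-1)*(1) = 3
Trivector part <vB>_3:
  e123: v1*b23 - v2*b13 + v3*b12 = (-1)*(1) - (-1)*(-4) + (-4)*(-4) = 11
vB = -20*e1 + 8*e2 + 3*e3 + 11*e123


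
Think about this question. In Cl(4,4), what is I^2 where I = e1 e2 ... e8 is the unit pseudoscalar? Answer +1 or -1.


The pseudoscalar I = e1...e_n (product of all n generators) of Cl(p,q) satisfies I^2 = (-1)^(q + n(n-1)/2).
p = 4, q = 4, n = p + q = 8
n(n-1)/2 = 8 * 7 / 2 = 28
Exponent = q + n(n-1)/2 = 4 + 28 = 32
I^2 = (-1)^32 = +1


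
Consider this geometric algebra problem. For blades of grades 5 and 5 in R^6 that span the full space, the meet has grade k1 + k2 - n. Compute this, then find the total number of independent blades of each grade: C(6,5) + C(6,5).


Meet grade = grade(A) + grade(B) - n
= 5 + 5 - 6 = 4
C(6,5) = 6
C(6,5) = 6
dim_A + dim_B = 6 + 6 = 12


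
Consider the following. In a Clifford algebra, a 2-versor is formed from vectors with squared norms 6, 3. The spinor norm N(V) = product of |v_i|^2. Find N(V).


Spinor norm N(V) = |v1|^2 * |v2|^2 * ... * |v2|^2
= 6 * 3
Running product: 6, 18
N(V) = 18


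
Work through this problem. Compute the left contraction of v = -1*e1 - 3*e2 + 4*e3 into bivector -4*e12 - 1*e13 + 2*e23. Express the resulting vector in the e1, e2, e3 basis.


Left contraction v _| B = <vB>_1 (grade-1 part of the geometric product vB).
Using e1_|e12 = e2, e2_|e12 = -e1, e1_|e13 = e3, e3_|e13 = -e1, e2_|e23 = e3, e3_|e23 = -e2:
e1 coeff: -v2*b12 - v3*b13 = -(-3)*(-4) - (4)*(-1) = -8
e2 coeff: v1*b12 - v3*b23 = (-1)*(-4) - (4)*(2) = -4
e3 coeff: v1*b13 + v2*b23 = (-1)*(-1) + (-3)*(2) = -5
v _| B = -8*e1 - 4*e2 - 5*e3


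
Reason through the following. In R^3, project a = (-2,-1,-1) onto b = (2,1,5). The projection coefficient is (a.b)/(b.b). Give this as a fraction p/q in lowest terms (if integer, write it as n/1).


Projection coefficient = (a . b) / (b . b)
a . b = (-2)*2 + (-1)*1 + (-1)*5
= -4 + (-1) + (-5) = -10
b . b = 2^2 + 1^2 + 5^2
= 4 + 1 + 25 = 30
Coefficient = -10/30
In lowest terms: -1/3


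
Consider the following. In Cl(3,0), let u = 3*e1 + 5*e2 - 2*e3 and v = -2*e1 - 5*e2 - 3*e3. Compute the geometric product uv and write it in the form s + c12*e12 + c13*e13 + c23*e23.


In Cl(3,0): e_i^2 = 1, e_ie_j = -e_je_i for i != j.
Scalar part = u . v = 3*(-2) + 5*(-5) + (-2)*(-3)
= -6 + (-25) + 6 = -25
e12 coeff = 3*(-5) - 5*(-2) = -15 - (-10) = -5
e13 coeff = 3*(-3) - (-2)*(-2) = -9 - 4 = -13
e23 coeff = 5*(-3) - (-2)*(-5) = -15 - 10 = -25
uv = -25 - 5*e12 - 13*e13 - 25*e23


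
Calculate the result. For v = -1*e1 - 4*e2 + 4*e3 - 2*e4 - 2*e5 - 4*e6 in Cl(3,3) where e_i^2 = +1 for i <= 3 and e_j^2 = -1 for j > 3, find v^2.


v^2 = sum of c_i^2 * e_i^2
Positive signature terms (e_i^2 = +1): (-1)^2 + (-4)^2 + 4^2 = 33
Negative signature terms (e_j^2 = -1): (-2)^2 + (-2)^2 + (-4)^2 = 24
v^2 = 33 - 24 = 9


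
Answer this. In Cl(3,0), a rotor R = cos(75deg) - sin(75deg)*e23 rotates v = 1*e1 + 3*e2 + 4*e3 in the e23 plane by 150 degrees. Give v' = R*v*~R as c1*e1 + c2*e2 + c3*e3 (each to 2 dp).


Rotor R = cos(75deg) - sin(75deg)*e23
Rotation angle theta = 2 * 75 = 150 degrees in the e23 plane (e2 -> e3).
The component perpendicular to the plane (e1) is invariant: v'_1 = v1 = 1.00
cos(150deg) = -0.8660, sin(150deg) = 0.5000
v'_2 = v2*cos(theta) - v3*sin(theta) = 3*(-0.8660) - 4*0.5000 = -4.60
v'_3 = v2*sin(theta) + v3*cos(theta) = 3*0.5000 + 4*(-0.8660) = -1.96
v' = 1.00*e1 - 4.60*e2 - 1.96*e3


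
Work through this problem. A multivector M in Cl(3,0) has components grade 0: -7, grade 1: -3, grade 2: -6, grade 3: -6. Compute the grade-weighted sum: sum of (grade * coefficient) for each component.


Grade-weighted sum = sum of grade_k * coefficient_k
0*(-7) = 0
1*(-3) = -3
2*(-6) = -12
3*(-6) = -18
Total = 0 + (-3) + (-12) + (-18) = -33


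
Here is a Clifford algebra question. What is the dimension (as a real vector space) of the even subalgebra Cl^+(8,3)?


Even subalgebra dimension = 2^(n-1)
n = 8 + 3 = 11
2^(11 - 1) = 2^10 = 1024
Verification: sum of C(11,k) for even k = 1 + 55 + 330 + 462 + 165 + 11 = 1024
Result = 1024


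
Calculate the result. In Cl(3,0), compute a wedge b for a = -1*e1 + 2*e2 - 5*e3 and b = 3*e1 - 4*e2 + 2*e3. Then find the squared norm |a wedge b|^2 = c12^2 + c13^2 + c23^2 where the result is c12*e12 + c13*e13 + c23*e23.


a wedge b = (a1*b2 - a2*b1)*e12 + (a1*b3 - a3*b1)*e13 + (a2*b3 - a3*b2)*e23
e12 coeff: (-1)*(-4) - 2*3 = 4 - 6 = -2
e13 coeff: (-1)*2 - (-5)*3 = -2 - (-15) = 13
e23 coeff: 2*2 - (-5)*(-4) = 4 - 20 = -16
|a wedge b|^2 = (-2)^2 + 13^2 + (-16)^2
= 4 + 169 + 256
= 429


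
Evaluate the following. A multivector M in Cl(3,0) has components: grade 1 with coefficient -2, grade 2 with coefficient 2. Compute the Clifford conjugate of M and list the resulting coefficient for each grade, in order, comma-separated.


Clifford conjugate sign for grade k: (-1)^(k(k+1)/2)
Grade 1: (-1)^(1*2/2) = (-1)^1 = -1, coeff -2 -> 2
Grade 2: (-1)^(2*3/2) = (-1)^3 = -1, coeff 2 -> -2
Conjugated coefficients: 2, -2


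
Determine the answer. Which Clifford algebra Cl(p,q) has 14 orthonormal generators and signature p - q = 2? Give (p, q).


We need p + q = 14 and p - q = 2.
Adding: 2p = 14 + 2 = 16, so p = 8.
Then q = 14 - 8 = 6.
(p, q) = (8, 6)


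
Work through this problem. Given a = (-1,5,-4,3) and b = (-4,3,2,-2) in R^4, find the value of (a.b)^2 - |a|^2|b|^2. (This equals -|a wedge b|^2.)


a . b = (-1)*(-4) + 5*3 + (-4)*2 + 3*(-2)
= 4 + 15 + (-8) + (-6) = 5
|a|^2 = (-1)^2 + 5^2 + (-4)^2 + 3^2 = 51
|b|^2 = (-4)^2 + 3^2 + 2^2 + (-2)^2 = 33
(a.b)^2 = 5^2 = 25
|a|^2 * |b|^2 = 51 * 33 = 1683
Result = 25 - 1683 = -1658


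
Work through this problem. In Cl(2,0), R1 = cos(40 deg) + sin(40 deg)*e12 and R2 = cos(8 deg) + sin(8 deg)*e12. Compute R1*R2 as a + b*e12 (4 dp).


Same-plane rotors commute and their half-angles add:
R1*R2 = cos(a1 + a2) + sin(a1 + a2)*e12.
a1 + a2 = 40 + 8 = 48 deg
cos(48 deg) = 0.6691
sin(48 deg) = 0.7431
R1*R2 = 0.6691 + 0.7431*e12


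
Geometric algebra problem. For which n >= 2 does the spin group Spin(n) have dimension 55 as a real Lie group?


dim Spin(n) = dim so(n) = n(n-1)/2.
Solve n(n-1)/2 = 55, i.e. n^2 - n - 110 = 0.
Discriminant = 1 + 8*55 = 441
n = (1 + sqrt(441))/2 = (1 + 21)/2 = 11


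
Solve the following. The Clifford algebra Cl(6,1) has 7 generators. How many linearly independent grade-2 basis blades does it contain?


Number of grade-k basis blades in Cl(p,q) with n = p + q is C(n, k).
n = 6 + 1 = 7
C(7, 2) = 7! / (2! * 5!)
= 5040 / (2 * 120)
= 21


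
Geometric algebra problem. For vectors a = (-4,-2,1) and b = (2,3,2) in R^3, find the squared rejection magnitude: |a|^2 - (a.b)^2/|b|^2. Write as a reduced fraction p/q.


|a|^2 = (-4)^2 + (-2)^2 + 1^2 = 21
|b|^2 = 2^2 + 3^2 + 2^2 = 17
a . b = (-4)*2 + (-2)*3 + 1*2 = -12
(a.b)^2 = (-12)^2 = 144
|rej|^2 = 21 - 144/17
= (357 - 144)/17
= 213/17
In lowest terms: 213/17


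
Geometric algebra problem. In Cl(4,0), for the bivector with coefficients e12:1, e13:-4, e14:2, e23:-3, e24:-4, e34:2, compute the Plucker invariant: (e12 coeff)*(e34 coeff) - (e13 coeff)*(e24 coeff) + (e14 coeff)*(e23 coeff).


Plucker relation: af - be + cd
a*f = 1*2 = 2
b*e = (-4)*(-4) = 16
c*d = 2*(-3) = -6
af - be + cd = 2 - 16 + (-6)
= -20


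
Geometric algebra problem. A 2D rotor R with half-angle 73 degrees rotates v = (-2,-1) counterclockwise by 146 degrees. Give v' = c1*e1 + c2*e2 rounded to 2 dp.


Rotor R = cos(73deg) - sin(73deg)*e12
Rotation angle theta = 2 * 73 = 146 degrees
v' = R*v*~R rotates v by theta.
cos(146deg) = -0.8290, sin(146deg) = 0.5592
v'_1 = -2*cos(146deg) - (-1)*sin(146deg)
= -2*(-0.8290) - (-1)*0.5592
= 2.22
v'_2 = -2*sin(146deg) + (-1)*cos(146deg)
= -2*0.5592 + (-1)*(-0.8290)
= -0.29
v' = 2.22*e1 - 0.29*e2


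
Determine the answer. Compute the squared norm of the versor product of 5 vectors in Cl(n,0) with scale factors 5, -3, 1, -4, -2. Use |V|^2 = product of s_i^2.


Each vector v_i has |v_i|^2 = s_i^2
Squared scales: 5^2 = 25, (-3)^2 = 9, 1^2 = 1, (-4)^2 = 16, (-2)^2 = 4
|V|^2 = 25 * 9 * 1 * 16 * 4
= 14400


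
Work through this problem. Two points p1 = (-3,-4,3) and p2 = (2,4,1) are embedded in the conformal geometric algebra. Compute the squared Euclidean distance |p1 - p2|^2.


p1 - p2 = (-5, -8, 2)
|p1 - p2|^2 = (-5)^2 + (-8)^2 + 2^2
= 25 + 64 + 4
= 93


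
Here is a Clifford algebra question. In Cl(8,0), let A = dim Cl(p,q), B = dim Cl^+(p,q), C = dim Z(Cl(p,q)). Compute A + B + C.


n = 8 + 0 = 8
Total dim = 2^8 = 256
Even subalgebra dim = 2^7 = 128
n is even, so center dim = 1
Sum = 256 + 128 + 1 = 385


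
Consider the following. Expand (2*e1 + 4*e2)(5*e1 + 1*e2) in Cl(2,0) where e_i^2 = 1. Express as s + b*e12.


Expand: (2*e1 + 4*e2)(5*e1 + 1*e2)
= 2*5*e1e1 + 2*1*e1e2 + 4*5*e2e1 + 4*1*e2e2
Using e1^2 = e2^2 = 1, e2e1 = -e1e2:
Scalar part s = 2*5 + 4*1 = 10 + 4 = 14
Bivector part b = 2*1 - 4*5 = 2 - 20 = -18
uv = 14 - 18*e12


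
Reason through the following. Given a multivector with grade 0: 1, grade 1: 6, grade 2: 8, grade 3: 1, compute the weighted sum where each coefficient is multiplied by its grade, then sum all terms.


Grade-weighted sum = sum of grade_k * coefficient_k
0*1 = 0
1*6 = 6
2*8 = 16
3*1 = 3
Total = 0 + 6 + 16 + 3 = 25


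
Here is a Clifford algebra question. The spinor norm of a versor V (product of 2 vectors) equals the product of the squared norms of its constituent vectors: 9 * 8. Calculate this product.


Spinor norm N(V) = |v1|^2 * |v2|^2 * ... * |v2|^2
= 9 * 8
Running product: 9, 72
N(V) = 72


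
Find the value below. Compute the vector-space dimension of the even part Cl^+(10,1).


Even subalgebra dimension = 2^(n-1)
n = 10 + 1 = 11
2^(11 - 1) = 2^10 = 1024
Verification: sum of C(11,k) for even k = 1 + 55 + 330 + 462 + 165 + 11 = 1024
Result = 1024


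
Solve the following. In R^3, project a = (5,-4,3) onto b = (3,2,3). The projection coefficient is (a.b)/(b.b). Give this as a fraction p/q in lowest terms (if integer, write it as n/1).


Projection coefficient = (a . b) / (b . b)
a . b = 5*3 + (-4)*2 + 3*3
= 15 + (-8) + 9 = 16
b . b = 3^2 + 2^2 + 3^2
= 9 + 4 + 9 = 22
Coefficient = 16/22
In lowest terms: 8/11
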